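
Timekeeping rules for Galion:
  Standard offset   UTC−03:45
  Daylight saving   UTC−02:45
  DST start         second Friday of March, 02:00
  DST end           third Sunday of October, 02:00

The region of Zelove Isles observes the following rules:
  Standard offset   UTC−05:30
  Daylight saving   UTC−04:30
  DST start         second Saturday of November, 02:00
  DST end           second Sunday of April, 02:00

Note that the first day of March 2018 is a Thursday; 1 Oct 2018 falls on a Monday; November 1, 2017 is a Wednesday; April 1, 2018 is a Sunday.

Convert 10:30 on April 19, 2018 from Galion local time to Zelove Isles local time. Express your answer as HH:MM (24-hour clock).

1 March 2018 is a Thursday, so the first Friday is March 2 and the second is March 9.
1 October 2018 is a Monday, so the first Sunday is October 7 and the third is October 21.
Daylight saving runs 9 March – 21 October; April 19, 2018 is inside that window, so Galion is at UTC−02:45.
10:30 Galion + 2h45m = 13:15 UTC.
1 November 2017 is a Wednesday, so the first Saturday is November 4 and the second is November 11.
1 April 2018 is a Sunday, so the first Sunday is April 1 and the second is April 8.
At the standard offset (UTC−05:30), 13:15 UTC − 5h30m = 07:45 Zelove Isles standard time.
Daylight saving runs 11 November 2017 – 8 April 2018; the standard-time date in Zelove Isles, April 19, 2018, is outside that window, so Zelove Isles is on standard time at UTC−05:30.
13:15 UTC − 5h30m = 07:45 Zelove Isles.

07:45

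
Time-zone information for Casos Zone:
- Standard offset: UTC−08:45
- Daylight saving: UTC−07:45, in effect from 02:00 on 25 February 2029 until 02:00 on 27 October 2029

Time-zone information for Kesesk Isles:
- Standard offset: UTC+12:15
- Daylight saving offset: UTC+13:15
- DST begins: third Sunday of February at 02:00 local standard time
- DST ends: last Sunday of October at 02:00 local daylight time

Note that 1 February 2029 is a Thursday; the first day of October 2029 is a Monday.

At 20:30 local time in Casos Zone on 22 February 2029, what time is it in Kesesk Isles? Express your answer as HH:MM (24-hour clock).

22 February 2029 is outside the daylight-saving period (25 February – 27 October), so Casos Zone is on standard time, UTC−08:45.
20:30 Casos Zone + 8h45m = 05:15 UTC (rolling into the next day, 23 February 2029).
1 February 2029 is a Thursday, so the first Sunday is February 4 and the third is February 18.
1 October 2029 is a Monday, so Sundays fall on 7, 14, 21, 28; the last is October 28.
At the standard offset (UTC+12:15), 05:15 UTC + 12h15m = 17:30 Kesesk Isles standard time.
The standard-time date in Kesesk Isles, 23 February 2029, lies within the daylight-saving period (18 February – 28 October), so Kesesk Isles is on daylight time, UTC+13:15.
05:15 UTC + 13h15m = 18:30 Kesesk Isles.

18:30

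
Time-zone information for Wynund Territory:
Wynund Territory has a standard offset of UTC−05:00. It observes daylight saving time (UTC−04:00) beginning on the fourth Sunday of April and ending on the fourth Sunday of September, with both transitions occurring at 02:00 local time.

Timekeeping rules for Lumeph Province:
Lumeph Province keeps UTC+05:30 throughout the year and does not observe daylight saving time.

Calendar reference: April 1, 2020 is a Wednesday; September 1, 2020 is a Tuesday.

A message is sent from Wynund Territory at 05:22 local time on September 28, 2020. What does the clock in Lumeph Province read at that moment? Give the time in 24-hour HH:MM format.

1 April 2020 is a Wednesday, so the first Sunday is April 5 and the fourth is April 26.
1 September 2020 is a Tuesday, so the first Sunday is September 6 and the fourth is September 27.
September 28, 2020 does not fall between 26 April and 27 September, so daylight saving is not in effect and Wynund Territory is at UTC−05:00.
05:22 Wynund Territory + 5h = 10:22 UTC.
Lumeph Province has no daylight saving, so its offset is UTC+05:30 year-round.
10:22 UTC + 5h30m = 15:52 Lumeph Province.

15:52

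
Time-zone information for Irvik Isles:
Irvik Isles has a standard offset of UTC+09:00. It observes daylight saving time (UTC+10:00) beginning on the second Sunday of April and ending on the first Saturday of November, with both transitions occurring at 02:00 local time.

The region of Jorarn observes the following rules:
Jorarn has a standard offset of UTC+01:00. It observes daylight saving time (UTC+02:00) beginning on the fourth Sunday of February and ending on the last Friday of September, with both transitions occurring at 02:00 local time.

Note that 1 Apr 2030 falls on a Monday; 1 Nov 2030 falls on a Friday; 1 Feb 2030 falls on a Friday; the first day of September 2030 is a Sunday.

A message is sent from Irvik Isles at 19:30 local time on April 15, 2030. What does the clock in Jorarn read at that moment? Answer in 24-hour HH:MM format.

1 April 2030 is a Monday, so the first Sunday is April 7 and the second is April 14.
1 November 2030 is a Friday, so the first Saturday is November 2.
Daylight saving runs 14 April – 2 November; April 15, 2030 is inside that window, so Irvik Isles is at UTC+10:00.
19:30 Irvik Isles − 10h = 09:30 UTC.
1 February 2030 is a Friday, so the first Sunday is February 3 and the fourth is February 24.
1 September 2030 is a Sunday, so Fridays fall on 6, 13, 20, 27; the last is September 27.
At the standard offset (UTC+01:00), 09:30 UTC + 1h = 10:30 Jorarn standard time.
Daylight saving runs 24 February – 27 September; the standard-time date in Jorarn, April 15, 2030, is inside that window, so Jorarn is at UTC+02:00.
09:30 UTC + 2h = 11:30 Jorarn.

11:30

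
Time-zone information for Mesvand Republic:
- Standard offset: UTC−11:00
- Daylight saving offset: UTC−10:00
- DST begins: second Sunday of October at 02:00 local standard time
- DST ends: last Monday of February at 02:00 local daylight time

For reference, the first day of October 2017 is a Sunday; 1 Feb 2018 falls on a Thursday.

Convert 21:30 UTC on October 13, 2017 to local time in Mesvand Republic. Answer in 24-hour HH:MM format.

1 October 2017 is a Sunday, so the first Sunday is October 1 and the second is October 8.
1 February 2018 is a Thursday, so Mondays fall on 5, 12, 19, 26; the last is February 26.
At the standard offset (UTC−11:00), 21:30 UTC − 11h = 10:30 Mesvand Republic standard time.
Daylight saving runs 8 October 2017 – 26 February 2018; the standard-time date in Mesvand Republic, October 13, 2017, is inside that window, so Mesvand Republic is at UTC−10:00.
21:30 UTC − 10h = 11:30 local.

11:30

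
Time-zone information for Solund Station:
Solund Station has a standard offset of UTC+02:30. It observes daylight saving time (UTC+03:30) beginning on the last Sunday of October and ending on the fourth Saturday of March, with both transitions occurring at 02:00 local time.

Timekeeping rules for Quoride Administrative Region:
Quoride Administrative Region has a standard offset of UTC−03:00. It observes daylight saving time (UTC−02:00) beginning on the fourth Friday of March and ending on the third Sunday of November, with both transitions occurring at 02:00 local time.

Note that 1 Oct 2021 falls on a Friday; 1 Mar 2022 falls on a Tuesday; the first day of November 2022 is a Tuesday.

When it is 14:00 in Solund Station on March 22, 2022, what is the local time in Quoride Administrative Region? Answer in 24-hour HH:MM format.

1 October 2021 is a Friday, so Sundays fall on 3, 10, 17, 24, 31; the last is October 31.
1 March 2022 is a Tuesday, so the first Saturday is March 5 and the fourth is March 26.
March 22, 2022 falls between 31 October 2021 and 26 March 2022, so daylight saving is in effect and Solund Station is at UTC+03:30.
14:00 Solund Station − 3h30m = 10:30 UTC.
1 March 2022 is a Tuesday, so the first Friday is March 4 and the fourth is March 25.
1 November 2022 is a Tuesday, so the first Sunday is November 6 and the third is November 20.
At the standard offset (UTC−03:00), 10:30 UTC − 3h = 07:30 Quoride Administrative Region standard time.
Daylight saving runs 25 March – 20 November; the standard-time date in Quoride Administrative Region, March 22, 2022, is outside that window, so Quoride Administrative Region is on standard time at UTC−03:00.
10:30 UTC − 3h = 07:30 Quoride Administrative Region.

07:30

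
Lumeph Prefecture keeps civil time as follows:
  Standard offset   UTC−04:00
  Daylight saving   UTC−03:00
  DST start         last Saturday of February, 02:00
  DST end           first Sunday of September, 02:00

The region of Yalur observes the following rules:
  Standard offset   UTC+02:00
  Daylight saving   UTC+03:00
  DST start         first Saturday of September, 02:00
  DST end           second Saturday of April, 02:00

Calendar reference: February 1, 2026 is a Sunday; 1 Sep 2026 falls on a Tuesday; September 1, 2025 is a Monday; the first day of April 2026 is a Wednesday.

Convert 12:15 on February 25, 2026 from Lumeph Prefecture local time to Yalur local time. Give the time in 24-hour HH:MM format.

1 February 2026 is a Sunday, so Saturdays fall on 7, 14, 21, 28; the last is February 28.
1 September 2026 is a Tuesday, so the first Sunday is September 6.
February 25, 2026 is outside the daylight-saving period (28 February – 6 September), so Lumeph Prefecture is on standard time, UTC−04:00.
12:15 Lumeph Prefecture + 4h = 16:15 UTC.
1 September 2025 is a Monday, so the first Saturday is September 6.
1 April 2026 is a Wednesday, so the first Saturday is April 4 and the second is April 11.
At the standard offset (UTC+02:00), 16:15 UTC + 2h = 18:15 Yalur standard time.
The standard-time date in Yalur, February 25, 2026, falls between 6 September 2025 and 11 April 2026, so daylight saving is in effect and Yalur is at UTC+03:00.
16:15 UTC + 3h = 19:15 Yalur.

19:15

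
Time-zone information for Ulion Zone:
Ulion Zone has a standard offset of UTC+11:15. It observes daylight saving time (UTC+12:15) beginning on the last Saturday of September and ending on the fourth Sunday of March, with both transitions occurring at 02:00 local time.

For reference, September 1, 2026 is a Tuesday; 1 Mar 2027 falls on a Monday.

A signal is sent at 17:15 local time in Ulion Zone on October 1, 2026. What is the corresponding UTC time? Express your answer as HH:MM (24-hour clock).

05:00

1 September 2026 is a Tuesday, so Saturdays fall on 5, 12, 19, 26; the last is September 26.
1 March 2027 is a Monday, so the first Sunday is March 7 and the fourth is March 28.
Daylight saving runs 26 September 2026 – 28 March 2027; October 1, 2026 is inside that window, so Ulion Zone is at UTC+12:15.
17:15 local − 12h15m = 05:00 UTC.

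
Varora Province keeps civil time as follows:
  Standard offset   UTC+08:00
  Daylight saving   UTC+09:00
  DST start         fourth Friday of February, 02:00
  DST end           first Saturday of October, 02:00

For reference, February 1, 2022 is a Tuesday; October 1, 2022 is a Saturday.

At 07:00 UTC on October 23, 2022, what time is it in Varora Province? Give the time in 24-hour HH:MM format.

1 February 2022 is a Tuesday, so the first Friday is February 4 and the fourth is February 25.
1 October 2022 is a Saturday, so the first Saturday is October 1.
At the standard offset (UTC+08:00), 07:00 UTC + 8h = 15:00 Varora Province standard time.
The standard-time date in Varora Province, October 23, 2022, is outside the daylight-saving period (25 February – 1 October), so Varora Province is on standard time, UTC+08:00.
07:00 UTC + 8h = 15:00 local.

15:00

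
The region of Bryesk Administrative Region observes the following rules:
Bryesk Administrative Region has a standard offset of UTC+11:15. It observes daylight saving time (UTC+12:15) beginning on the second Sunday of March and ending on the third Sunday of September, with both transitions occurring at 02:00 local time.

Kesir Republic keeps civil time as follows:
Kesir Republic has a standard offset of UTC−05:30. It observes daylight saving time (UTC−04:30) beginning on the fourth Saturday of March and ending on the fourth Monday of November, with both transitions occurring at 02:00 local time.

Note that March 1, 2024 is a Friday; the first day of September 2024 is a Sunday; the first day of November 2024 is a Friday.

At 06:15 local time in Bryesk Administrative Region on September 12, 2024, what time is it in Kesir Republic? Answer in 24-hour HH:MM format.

1 March 2024 is a Friday, so the first Sunday is March 3 and the second is March 10.
1 September 2024 is a Sunday, so the first Sunday is September 1 and the third is September 15.
Daylight saving runs 10 March – 15 September; September 12, 2024 is inside that window, so Bryesk Administrative Region is at UTC+12:15.
06:15 Bryesk Administrative Region − 12h15m = 18:00 UTC (rolling into the previous day, 11 September 2024).
1 March 2024 is a Friday, so the first Saturday is March 2 and the fourth is March 23.
1 November 2024 is a Friday, so the first Monday is November 4 and the fourth is November 25.
At the standard offset (UTC−05:30), 18:00 UTC − 5h30m = 12:30 Kesir Republic standard time.
Daylight saving runs 23 March – 25 November; the standard-time date in Kesir Republic, September 11, 2024, is inside that window, so Kesir Republic is at UTC−04:30.
18:00 UTC − 4h30m = 13:30 Kesir Republic.

13:30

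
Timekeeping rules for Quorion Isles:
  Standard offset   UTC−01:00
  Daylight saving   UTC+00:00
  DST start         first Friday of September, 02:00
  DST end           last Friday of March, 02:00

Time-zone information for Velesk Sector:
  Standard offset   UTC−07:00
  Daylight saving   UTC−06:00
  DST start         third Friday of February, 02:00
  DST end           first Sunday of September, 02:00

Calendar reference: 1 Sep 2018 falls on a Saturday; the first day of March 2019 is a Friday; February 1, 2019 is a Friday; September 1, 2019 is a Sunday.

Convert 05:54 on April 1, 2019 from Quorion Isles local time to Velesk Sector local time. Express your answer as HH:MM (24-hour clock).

1 September 2018 is a Saturday, so the first Friday is September 7.
1 March 2019 is a Friday, so Fridays fall on 1, 8, 15, 22, 29; the last is March 29.
April 1, 2019 does not fall between 7 September 2018 and 29 March 2019, so daylight saving is not in effect and Quorion Isles is at UTC−01:00.
05:54 Quorion Isles + 1h = 06:54 UTC.
1 February 2019 is a Friday, so the first Friday is February 1 and the third is February 15.
1 September 2019 is a Sunday, so the first Sunday is September 1.
At the standard offset (UTC−07:00), 06:54 UTC − 7h = 23:54 Velesk Sector standard time (rolling into the previous day, 31 March 2019).
The standard-time date in Velesk Sector, March 31, 2019, lies within the daylight-saving period (15 February – 1 September), so Velesk Sector is on daylight time, UTC−06:00.
06:54 UTC − 6h = 00:54 Velesk Sector.

00:54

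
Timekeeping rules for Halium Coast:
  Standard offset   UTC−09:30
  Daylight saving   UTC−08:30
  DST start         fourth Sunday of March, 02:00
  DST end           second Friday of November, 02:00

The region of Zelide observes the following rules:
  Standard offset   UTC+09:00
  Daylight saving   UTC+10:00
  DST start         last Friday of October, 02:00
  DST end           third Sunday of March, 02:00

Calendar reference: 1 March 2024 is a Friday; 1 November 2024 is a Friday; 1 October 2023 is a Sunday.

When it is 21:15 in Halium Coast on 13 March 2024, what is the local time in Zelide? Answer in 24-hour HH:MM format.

1 March 2024 is a Friday, so the first Sunday is March 3 and the fourth is March 24.
1 November 2024 is a Friday, so the first Friday is November 1 and the second is November 8.
13 March 2024 does not fall between 24 March and 8 November, so daylight saving is not in effect and Halium Coast is at UTC−09:30.
21:15 Halium Coast + 9h30m = 06:45 UTC (rolling into the next day, 14 March 2024).
1 October 2023 is a Sunday, so Fridays fall on 6, 13, 20, 27; the last is October 27.
1 March 2024 is a Friday, so the first Sunday is March 3 and the third is March 17.
At the standard offset (UTC+09:00), 06:45 UTC + 9h = 15:45 Zelide standard time.
Daylight saving runs 27 October 2023 – 17 March 2024; the standard-time date in Zelide, 14 March 2024, is inside that window, so Zelide is at UTC+10:00.
06:45 UTC + 10h = 16:45 Zelide.

16:45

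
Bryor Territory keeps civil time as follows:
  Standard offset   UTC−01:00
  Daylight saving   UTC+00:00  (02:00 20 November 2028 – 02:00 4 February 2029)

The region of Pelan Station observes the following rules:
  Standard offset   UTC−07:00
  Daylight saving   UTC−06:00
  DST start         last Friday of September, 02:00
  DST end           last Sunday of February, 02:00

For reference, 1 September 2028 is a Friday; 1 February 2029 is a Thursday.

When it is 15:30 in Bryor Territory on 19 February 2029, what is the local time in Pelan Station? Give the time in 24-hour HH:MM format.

19 February 2029 does not fall between 20 November 2028 and 4 February 2029, so daylight saving is not in effect and Bryor Territory is at UTC−01:00.
15:30 Bryor Territory + 1h = 16:30 UTC.
1 September 2028 is a Friday, so Fridays fall on 1, 8, 15, 22, 29; the last is September 29.
1 February 2029 is a Thursday, so Sundays fall on 4, 11, 18, 25; the last is February 25.
At the standard offset (UTC−07:00), 16:30 UTC − 7h = 09:30 Pelan Station standard time.
The standard-time date in Pelan Station, 19 February 2029, falls between 29 September 2028 and 25 February 2029, so daylight saving is in effect and Pelan Station is at UTC−06:00.
16:30 UTC − 6h = 10:30 Pelan Station.

10:30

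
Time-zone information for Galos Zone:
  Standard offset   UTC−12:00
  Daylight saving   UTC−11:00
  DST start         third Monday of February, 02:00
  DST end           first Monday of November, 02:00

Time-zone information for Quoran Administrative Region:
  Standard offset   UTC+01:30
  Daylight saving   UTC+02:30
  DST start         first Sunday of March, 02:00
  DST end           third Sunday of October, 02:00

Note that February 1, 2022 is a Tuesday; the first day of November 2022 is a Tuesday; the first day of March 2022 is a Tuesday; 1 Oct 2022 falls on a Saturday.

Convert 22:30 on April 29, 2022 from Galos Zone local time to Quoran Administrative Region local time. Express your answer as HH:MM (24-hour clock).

12:00

1 February 2022 is a Tuesday, so the first Monday is February 7 and the third is February 21.
1 November 2022 is a Tuesday, so the first Monday is November 7.
April 29, 2022 falls between 21 February and 7 November, so daylight saving is in effect and Galos Zone is at UTC−11:00.
22:30 Galos Zone + 11h = 09:30 UTC (rolling into the next day, 30 April 2022).
1 March 2022 is a Tuesday, so the first Sunday is March 6.
1 October 2022 is a Saturday, so the first Sunday is October 2 and the third is October 16.
At the standard offset (UTC+01:30), 09:30 UTC + 1h30m = 11:00 Quoran Administrative Region standard time.
Daylight saving runs 6 March – 16 October; the standard-time date in Quoran Administrative Region, April 30, 2022, is inside that window, so Quoran Administrative Region is at UTC+02:30.
09:30 UTC + 2h30m = 12:00 Quoran Administrative Region.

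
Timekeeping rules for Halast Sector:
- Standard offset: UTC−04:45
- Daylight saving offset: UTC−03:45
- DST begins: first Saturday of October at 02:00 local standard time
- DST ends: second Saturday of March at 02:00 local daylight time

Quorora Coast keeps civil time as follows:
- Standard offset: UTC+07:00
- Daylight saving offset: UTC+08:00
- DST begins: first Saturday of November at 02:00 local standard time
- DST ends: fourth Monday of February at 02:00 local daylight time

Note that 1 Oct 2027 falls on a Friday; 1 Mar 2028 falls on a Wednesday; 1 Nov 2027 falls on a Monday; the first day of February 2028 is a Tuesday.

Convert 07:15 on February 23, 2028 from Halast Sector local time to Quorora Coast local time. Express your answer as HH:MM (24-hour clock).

1 October 2027 is a Friday, so the first Saturday is October 2.
1 March 2028 is a Wednesday, so the first Saturday is March 4 and the second is March 11.
February 23, 2028 falls between 2 October 2027 and 11 March 2028, so daylight saving is in effect and Halast Sector is at UTC−03:45.
07:15 Halast Sector + 3h45m = 11:00 UTC.
1 November 2027 is a Monday, so the first Saturday is November 6.
1 February 2028 is a Tuesday, so the first Monday is February 7 and the fourth is February 28.
At the standard offset (UTC+07:00), 11:00 UTC + 7h = 18:00 Quorora Coast standard time.
The standard-time date in Quorora Coast, February 23, 2028, lies within the daylight-saving period (6 November 2027 – 28 February 2028), so Quorora Coast is on daylight time, UTC+08:00.
11:00 UTC + 8h = 19:00 Quorora Coast.

19:00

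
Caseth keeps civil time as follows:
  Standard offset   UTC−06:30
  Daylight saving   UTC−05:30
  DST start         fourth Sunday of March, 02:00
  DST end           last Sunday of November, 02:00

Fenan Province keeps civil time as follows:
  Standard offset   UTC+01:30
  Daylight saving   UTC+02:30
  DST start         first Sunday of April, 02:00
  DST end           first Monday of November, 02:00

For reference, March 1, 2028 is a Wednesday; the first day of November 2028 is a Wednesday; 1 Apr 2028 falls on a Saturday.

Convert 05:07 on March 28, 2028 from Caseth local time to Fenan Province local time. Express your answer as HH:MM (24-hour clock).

1 March 2028 is a Wednesday, so the first Sunday is March 5 and the fourth is March 26.
1 November 2028 is a Wednesday, so Sundays fall on 5, 12, 19, 26; the last is November 26.
Daylight saving runs 26 March – 26 November; March 28, 2028 is inside that window, so Caseth is at UTC−05:30.
05:07 Caseth + 5h30m = 10:37 UTC.
1 April 2028 is a Saturday, so the first Sunday is April 2.
1 November 2028 is a Wednesday, so the first Monday is November 6.
At the standard offset (UTC+01:30), 10:37 UTC + 1h30m = 12:07 Fenan Province standard time.
The standard-time date in Fenan Province, March 28, 2028, is outside the daylight-saving period (2 April – 6 November), so Fenan Province is on standard time, UTC+01:30.
10:37 UTC + 1h30m = 12:07 Fenan Province.

12:07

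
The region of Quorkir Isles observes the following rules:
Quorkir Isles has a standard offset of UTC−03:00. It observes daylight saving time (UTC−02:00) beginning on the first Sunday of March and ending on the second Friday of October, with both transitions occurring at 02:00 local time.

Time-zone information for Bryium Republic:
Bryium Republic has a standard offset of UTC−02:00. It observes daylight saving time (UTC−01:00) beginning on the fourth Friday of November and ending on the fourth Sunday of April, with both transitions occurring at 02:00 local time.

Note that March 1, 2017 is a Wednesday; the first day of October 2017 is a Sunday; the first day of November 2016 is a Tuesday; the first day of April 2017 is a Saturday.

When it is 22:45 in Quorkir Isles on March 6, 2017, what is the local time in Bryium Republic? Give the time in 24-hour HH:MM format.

23:45

1 March 2017 is a Wednesday, so the first Sunday is March 5.
1 October 2017 is a Sunday, so the first Friday is October 6 and the second is October 13.
March 6, 2017 falls between 5 March and 13 October, so daylight saving is in effect and Quorkir Isles is at UTC−02:00.
22:45 Quorkir Isles + 2h = 00:45 UTC (rolling into the next day, 7 March 2017).
1 November 2016 is a Tuesday, so the first Friday is November 4 and the fourth is November 25.
1 April 2017 is a Saturday, so the first Sunday is April 2 and the fourth is April 23.
At the standard offset (UTC−02:00), 00:45 UTC − 2h = 22:45 Bryium Republic standard time (rolling into the previous day, 6 March 2017).
Daylight saving runs 25 November 2016 – 23 April 2017; the standard-time date in Bryium Republic, March 6, 2017, is inside that window, so Bryium Republic is at UTC−01:00.
00:45 UTC − 1h = 23:45 Bryium Republic (rolling into the previous day, 6 March 2017).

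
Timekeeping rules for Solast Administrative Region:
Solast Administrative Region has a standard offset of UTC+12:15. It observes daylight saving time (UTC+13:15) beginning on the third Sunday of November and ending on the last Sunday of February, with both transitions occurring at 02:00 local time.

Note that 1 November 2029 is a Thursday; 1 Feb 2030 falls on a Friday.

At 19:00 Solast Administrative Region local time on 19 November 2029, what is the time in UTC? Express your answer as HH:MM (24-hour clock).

1 November 2029 is a Thursday, so the first Sunday is November 4 and the third is November 18.
1 February 2030 is a Friday, so Sundays fall on 3, 10, 17, 24; the last is February 24.
19 November 2029 lies within the daylight-saving period (18 November 2029 – 24 February 2030), so Solast Administrative Region is on daylight time, UTC+13:15.
19:00 local − 13h15m = 05:45 UTC.

05:45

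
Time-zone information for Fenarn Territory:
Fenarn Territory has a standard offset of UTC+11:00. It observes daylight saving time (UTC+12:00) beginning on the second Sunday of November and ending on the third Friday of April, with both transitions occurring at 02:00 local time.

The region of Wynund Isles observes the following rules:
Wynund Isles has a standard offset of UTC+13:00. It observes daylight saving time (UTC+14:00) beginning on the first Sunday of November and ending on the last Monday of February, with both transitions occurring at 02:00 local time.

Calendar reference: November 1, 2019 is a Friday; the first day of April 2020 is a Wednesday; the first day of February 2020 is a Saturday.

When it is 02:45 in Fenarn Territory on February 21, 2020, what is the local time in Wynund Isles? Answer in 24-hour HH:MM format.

1 November 2019 is a Friday, so the first Sunday is November 3 and the second is November 10.
1 April 2020 is a Wednesday, so the first Friday is April 3 and the third is April 17.
Daylight saving runs 10 November 2019 – 17 April 2020; February 21, 2020 is inside that window, so Fenarn Territory is at UTC+12:00.
02:45 Fenarn Territory − 12h = 14:45 UTC (rolling into the previous day, 20 February 2020).
1 November 2019 is a Friday, so the first Sunday is November 3.
1 February 2020 is a Saturday, so Mondays fall on 3, 10, 17, 24; the last is February 24.
At the standard offset (UTC+13:00), 14:45 UTC + 13h = 03:45 Wynund Isles standard time (rolling into the next day, 21 February 2020).
The standard-time date in Wynund Isles, February 21, 2020, lies within the daylight-saving period (3 November 2019 – 24 February 2020), so Wynund Isles is on daylight time, UTC+14:00.
14:45 UTC + 14h = 04:45 Wynund Isles (rolling into the next day, 21 February 2020).

04:45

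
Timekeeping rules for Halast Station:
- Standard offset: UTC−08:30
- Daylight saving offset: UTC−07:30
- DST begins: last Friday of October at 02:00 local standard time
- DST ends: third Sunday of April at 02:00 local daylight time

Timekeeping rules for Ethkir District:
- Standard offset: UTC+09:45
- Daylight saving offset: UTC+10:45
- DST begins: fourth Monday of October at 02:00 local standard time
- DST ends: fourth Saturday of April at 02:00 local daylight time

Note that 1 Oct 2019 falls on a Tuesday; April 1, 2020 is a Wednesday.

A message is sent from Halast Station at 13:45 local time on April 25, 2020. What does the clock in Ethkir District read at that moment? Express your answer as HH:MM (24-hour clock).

1 October 2019 is a Tuesday, so Fridays fall on 4, 11, 18, 25; the last is October 25.
1 April 2020 is a Wednesday, so the first Sunday is April 5 and the third is April 19.
April 25, 2020 is outside the daylight-saving period (25 October 2019 – 19 April 2020), so Halast Station is on standard time, UTC−08:30.
13:45 Halast Station + 8h30m = 22:15 UTC.
1 October 2019 is a Tuesday, so the first Monday is October 7 and the fourth is October 28.
1 April 2020 is a Wednesday, so the first Saturday is April 4 and the fourth is April 25.
At the standard offset (UTC+09:45), 22:15 UTC + 9h45m = 08:00 Ethkir District standard time (rolling into the next day, 26 April 2020).
The standard-time date in Ethkir District, April 26, 2020, does not fall between 28 October 2019 and 25 April 2020, so daylight saving is not in effect and Ethkir District is at UTC+09:45.
22:15 UTC + 9h45m = 08:00 Ethkir District (rolling into the next day, 26 April 2020).

08:00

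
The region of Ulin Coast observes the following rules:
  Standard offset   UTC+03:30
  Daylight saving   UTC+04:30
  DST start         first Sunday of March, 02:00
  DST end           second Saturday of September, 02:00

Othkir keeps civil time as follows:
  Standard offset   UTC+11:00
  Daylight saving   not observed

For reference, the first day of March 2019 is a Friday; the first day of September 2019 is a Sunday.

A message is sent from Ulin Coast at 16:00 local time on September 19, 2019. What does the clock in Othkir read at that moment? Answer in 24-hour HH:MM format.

1 March 2019 is a Friday, so the first Sunday is March 3.
1 September 2019 is a Sunday, so the first Saturday is September 7 and the second is September 14.
September 19, 2019 does not fall between 3 March and 14 September, so daylight saving is not in effect and Ulin Coast is at UTC+03:30.
16:00 Ulin Coast − 3h30m = 12:30 UTC.
Othkir has no daylight saving, so its offset is UTC+11:00 year-round.
12:30 UTC + 11h = 23:30 Othkir.

23:30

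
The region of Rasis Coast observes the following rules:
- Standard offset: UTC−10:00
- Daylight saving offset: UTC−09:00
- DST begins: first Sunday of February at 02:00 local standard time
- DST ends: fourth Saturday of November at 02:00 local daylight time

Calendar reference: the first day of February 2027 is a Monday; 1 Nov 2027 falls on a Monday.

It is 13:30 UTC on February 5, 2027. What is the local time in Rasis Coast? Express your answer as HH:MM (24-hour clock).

1 February 2027 is a Monday, so the first Sunday is February 7.
1 November 2027 is a Monday, so the first Saturday is November 6 and the fourth is November 27.
At the standard offset (UTC−10:00), 13:30 UTC − 10h = 03:30 Rasis Coast standard time.
Daylight saving runs 7 February – 27 November; the standard-time date in Rasis Coast, February 5, 2027, is outside that window, so Rasis Coast is on standard time at UTC−10:00.
13:30 UTC − 10h = 03:30 local.

03:30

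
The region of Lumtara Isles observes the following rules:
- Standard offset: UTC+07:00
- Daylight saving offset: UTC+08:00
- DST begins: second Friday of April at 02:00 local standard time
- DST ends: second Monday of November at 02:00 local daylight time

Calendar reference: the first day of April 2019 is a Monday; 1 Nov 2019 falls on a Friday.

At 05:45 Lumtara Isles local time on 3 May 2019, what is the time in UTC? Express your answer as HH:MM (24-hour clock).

21:45

1 April 2019 is a Monday, so the first Friday is April 5 and the second is April 12.
1 November 2019 is a Friday, so the first Monday is November 4 and the second is November 11.
3 May 2019 falls between 12 April and 11 November, so daylight saving is in effect and Lumtara Isles is at UTC+08:00.
05:45 local − 8h = 21:45 UTC (rolling into the previous day, 2 May 2019).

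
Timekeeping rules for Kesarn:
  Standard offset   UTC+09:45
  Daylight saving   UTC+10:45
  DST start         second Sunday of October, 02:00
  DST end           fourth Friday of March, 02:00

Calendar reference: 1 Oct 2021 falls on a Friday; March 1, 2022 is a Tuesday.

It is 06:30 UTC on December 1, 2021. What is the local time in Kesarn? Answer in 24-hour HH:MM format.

1 October 2021 is a Friday, so the first Sunday is October 3 and the second is October 10.
1 March 2022 is a Tuesday, so the first Friday is March 4 and the fourth is March 25.
At the standard offset (UTC+09:45), 06:30 UTC + 9h45m = 16:15 Kesarn standard time.
The standard-time date in Kesarn, December 1, 2021, lies within the daylight-saving period (10 October 2021 – 25 March 2022), so Kesarn is on daylight time, UTC+10:45.
06:30 UTC + 10h45m = 17:15 local.

17:15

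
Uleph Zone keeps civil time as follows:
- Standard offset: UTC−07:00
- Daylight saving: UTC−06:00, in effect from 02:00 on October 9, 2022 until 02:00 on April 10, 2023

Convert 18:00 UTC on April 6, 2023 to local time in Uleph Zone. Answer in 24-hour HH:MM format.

At the standard offset (UTC−07:00), 18:00 UTC − 7h = 11:00 Uleph Zone standard time.
The standard-time date in Uleph Zone, April 6, 2023, falls between 9 October 2022 and 10 April 2023, so daylight saving is in effect and Uleph Zone is at UTC−06:00.
18:00 UTC − 6h = 12:00 local.

12:00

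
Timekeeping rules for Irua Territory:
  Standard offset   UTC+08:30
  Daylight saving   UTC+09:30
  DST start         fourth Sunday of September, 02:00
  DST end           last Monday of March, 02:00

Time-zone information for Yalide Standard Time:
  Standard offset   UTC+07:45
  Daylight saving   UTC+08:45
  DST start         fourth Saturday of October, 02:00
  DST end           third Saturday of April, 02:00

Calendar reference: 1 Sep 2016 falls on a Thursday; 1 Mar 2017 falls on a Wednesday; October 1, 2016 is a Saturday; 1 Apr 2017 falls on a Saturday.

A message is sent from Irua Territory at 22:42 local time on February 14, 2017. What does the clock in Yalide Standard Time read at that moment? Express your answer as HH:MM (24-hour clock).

21:57

1 September 2016 is a Thursday, so the first Sunday is September 4 and the fourth is September 25.
1 March 2017 is a Wednesday, so Mondays fall on 6, 13, 20, 27; the last is March 27.
Daylight saving runs 25 September 2016 – 27 March 2017; February 14, 2017 is inside that window, so Irua Territory is at UTC+09:30.
22:42 Irua Territory − 9h30m = 13:12 UTC.
1 October 2016 is a Saturday, so the first Saturday is October 1 and the fourth is October 22.
1 April 2017 is a Saturday, so the first Saturday is April 1 and the third is April 15.
At the standard offset (UTC+07:45), 13:12 UTC + 7h45m = 20:57 Yalide Standard Time standard time.
The standard-time date in Yalide Standard Time, February 14, 2017, lies within the daylight-saving period (22 October 2016 – 15 April 2017), so Yalide Standard Time is on daylight time, UTC+08:45.
13:12 UTC + 8h45m = 21:57 Yalide Standard Time.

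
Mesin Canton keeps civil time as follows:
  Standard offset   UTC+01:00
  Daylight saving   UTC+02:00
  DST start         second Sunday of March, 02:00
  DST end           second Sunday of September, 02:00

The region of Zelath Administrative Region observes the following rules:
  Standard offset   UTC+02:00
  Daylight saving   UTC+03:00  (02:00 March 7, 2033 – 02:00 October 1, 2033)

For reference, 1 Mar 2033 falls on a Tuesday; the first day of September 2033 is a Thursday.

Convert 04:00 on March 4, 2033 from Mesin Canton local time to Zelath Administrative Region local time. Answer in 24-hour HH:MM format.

05:00

1 March 2033 is a Tuesday, so the first Sunday is March 6 and the second is March 13.
1 September 2033 is a Thursday, so the first Sunday is September 4 and the second is September 11.
March 4, 2033 does not fall between 13 March and 11 September, so daylight saving is not in effect and Mesin Canton is at UTC+01:00.
04:00 Mesin Canton − 1h = 03:00 UTC.
At the standard offset (UTC+02:00), 03:00 UTC + 2h = 05:00 Zelath Administrative Region standard time.
The standard-time date in Zelath Administrative Region, March 4, 2033, does not fall between 7 March and 1 October, so daylight saving is not in effect and Zelath Administrative Region is at UTC+02:00.
03:00 UTC + 2h = 05:00 Zelath Administrative Region.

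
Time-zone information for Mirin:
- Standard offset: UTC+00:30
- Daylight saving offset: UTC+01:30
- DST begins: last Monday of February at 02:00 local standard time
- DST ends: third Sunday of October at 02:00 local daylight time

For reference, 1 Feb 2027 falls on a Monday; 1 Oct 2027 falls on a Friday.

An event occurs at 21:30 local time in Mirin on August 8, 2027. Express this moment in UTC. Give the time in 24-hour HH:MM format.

1 February 2027 is a Monday, so Mondays fall on 1, 8, 15, 22; the last is February 22.
1 October 2027 is a Friday, so the first Sunday is October 3 and the third is October 17.
August 8, 2027 falls between 22 February and 17 October, so daylight saving is in effect and Mirin is at UTC+01:30.
21:30 local − 1h30m = 20:00 UTC.

20:00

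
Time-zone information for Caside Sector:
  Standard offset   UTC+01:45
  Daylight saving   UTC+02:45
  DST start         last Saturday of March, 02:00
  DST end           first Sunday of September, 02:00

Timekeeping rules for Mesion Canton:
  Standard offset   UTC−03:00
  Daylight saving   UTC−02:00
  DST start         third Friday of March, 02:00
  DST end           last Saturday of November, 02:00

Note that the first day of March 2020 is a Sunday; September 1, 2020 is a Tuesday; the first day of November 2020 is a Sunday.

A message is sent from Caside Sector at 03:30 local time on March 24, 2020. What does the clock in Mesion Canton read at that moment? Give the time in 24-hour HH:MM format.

23:45

1 March 2020 is a Sunday, so Saturdays fall on 7, 14, 21, 28; the last is March 28.
1 September 2020 is a Tuesday, so the first Sunday is September 6.
March 24, 2020 does not fall between 28 March and 6 September, so daylight saving is not in effect and Caside Sector is at UTC+01:45.
03:30 Caside Sector − 1h45m = 01:45 UTC.
1 March 2020 is a Sunday, so the first Friday is March 6 and the third is March 20.
1 November 2020 is a Sunday, so Saturdays fall on 7, 14, 21, 28; the last is November 28.
At the standard offset (UTC−03:00), 01:45 UTC − 3h = 22:45 Mesion Canton standard time (rolling into the previous day, 23 March 2020).
The standard-time date in Mesion Canton, March 23, 2020, lies within the daylight-saving period (20 March – 28 November), so Mesion Canton is on daylight time, UTC−02:00.
01:45 UTC − 2h = 23:45 Mesion Canton (rolling into the previous day, 23 March 2020).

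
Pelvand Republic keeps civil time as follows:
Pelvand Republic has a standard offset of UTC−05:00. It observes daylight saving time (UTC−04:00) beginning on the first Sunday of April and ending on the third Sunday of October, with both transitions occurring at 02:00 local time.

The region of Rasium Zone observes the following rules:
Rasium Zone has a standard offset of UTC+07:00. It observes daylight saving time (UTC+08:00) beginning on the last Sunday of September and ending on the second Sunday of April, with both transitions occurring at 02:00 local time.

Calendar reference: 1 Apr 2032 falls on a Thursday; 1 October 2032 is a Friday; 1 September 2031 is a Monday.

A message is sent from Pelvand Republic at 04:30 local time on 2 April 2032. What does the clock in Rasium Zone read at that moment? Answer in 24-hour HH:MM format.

17:30

1 April 2032 is a Thursday, so the first Sunday is April 4.
1 October 2032 is a Friday, so the first Sunday is October 3 and the third is October 17.
Daylight saving runs 4 April – 17 October; 2 April 2032 is outside that window, so Pelvand Republic is on standard time at UTC−05:00.
04:30 Pelvand Republic + 5h = 09:30 UTC.
1 September 2031 is a Monday, so Sundays fall on 7, 14, 21, 28; the last is September 28.
1 April 2032 is a Thursday, so the first Sunday is April 4 and the second is April 11.
At the standard offset (UTC+07:00), 09:30 UTC + 7h = 16:30 Rasium Zone standard time.
The standard-time date in Rasium Zone, 2 April 2032, falls between 28 September 2031 and 11 April 2032, so daylight saving is in effect and Rasium Zone is at UTC+08:00.
09:30 UTC + 8h = 17:30 Rasium Zone.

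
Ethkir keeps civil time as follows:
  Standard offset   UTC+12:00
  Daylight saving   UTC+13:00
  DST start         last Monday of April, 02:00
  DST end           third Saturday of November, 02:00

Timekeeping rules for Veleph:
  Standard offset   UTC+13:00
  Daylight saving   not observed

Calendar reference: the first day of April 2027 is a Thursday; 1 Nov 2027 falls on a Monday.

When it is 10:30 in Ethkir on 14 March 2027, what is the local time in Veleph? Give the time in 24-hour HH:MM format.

1 April 2027 is a Thursday, so Mondays fall on 5, 12, 19, 26; the last is April 26.
1 November 2027 is a Monday, so the first Saturday is November 6 and the third is November 20.
Daylight saving runs 26 April – 20 November; 14 March 2027 is outside that window, so Ethkir is on standard time at UTC+12:00.
10:30 Ethkir − 12h = 22:30 UTC (rolling into the previous day, 13 March 2027).
Veleph has no daylight saving, so its offset is UTC+13:00 year-round.
22:30 UTC + 13h = 11:30 Veleph (rolling into the next day, 14 March 2027).

11:30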